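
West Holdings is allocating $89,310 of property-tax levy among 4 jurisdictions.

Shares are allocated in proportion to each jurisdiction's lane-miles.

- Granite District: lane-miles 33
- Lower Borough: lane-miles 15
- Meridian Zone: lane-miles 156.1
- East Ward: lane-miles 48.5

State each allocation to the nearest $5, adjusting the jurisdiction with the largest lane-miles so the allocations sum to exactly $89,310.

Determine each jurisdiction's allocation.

Combined lane-miles = 252.6.
Proportional shares: Granite District 33/252.6 × $89,310 = 11,667.58; Lower Borough 15/252.6 × $89,310 = 5,303.44; Meridian Zone 156.1/252.6 × $89,310 = 55,191.18; East Ward 48.5/252.6 × $89,310 = 17,147.80.
After rounding ($5): Granite District $11,670; Lower Borough $5,305; Meridian Zone $55,190; East Ward $17,150. Sum = $89,315.
Difference $89,310 − $89,315 = −$5 applied to largest lane-miles (Meridian Zone): Meridian Zone becomes $55,185.

Granite District: $11,670 | Lower Borough: $5,305 | Meridian Zone: $55,185 | East Ward: $17,150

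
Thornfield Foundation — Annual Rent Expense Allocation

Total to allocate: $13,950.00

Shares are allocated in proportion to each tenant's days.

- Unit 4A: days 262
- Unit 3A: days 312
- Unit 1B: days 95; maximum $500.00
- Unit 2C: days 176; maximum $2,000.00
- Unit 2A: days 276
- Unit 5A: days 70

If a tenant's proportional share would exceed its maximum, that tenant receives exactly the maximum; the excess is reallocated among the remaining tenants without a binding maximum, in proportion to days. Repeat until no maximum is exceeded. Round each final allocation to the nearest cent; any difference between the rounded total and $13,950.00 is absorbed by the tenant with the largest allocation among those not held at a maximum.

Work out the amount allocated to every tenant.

Total days = 1,191.
Proportional shares (ignoring caps): Unit 4A 3,068.7657; Unit 3A 3,654.4081; Unit 1B 1,112.7204; Unit 2C 2,061.4610; Unit 2A 3,232.7456; Unit 5A 819.8992.
Capped: Unit 1B ($500.00), Unit 2C ($2,000.00); remaining pool $11,450.00 reallocated over remaining days 920.
Remaining shares: Unit 4A 3,260.7609 → $3,260.76; Unit 3A 3,883.0435 → $3,883.04; Unit 2A 3,435.0000 → $3,435.00; Unit 5A 871.1957 → $871.20.

Unit 4A: $3,260.76; Unit 3A: $3,883.04; Unit 1B: $500.00; Unit 2C: $2,000.00; Unit 2A: $3,435.00; Unit 5A: $871.20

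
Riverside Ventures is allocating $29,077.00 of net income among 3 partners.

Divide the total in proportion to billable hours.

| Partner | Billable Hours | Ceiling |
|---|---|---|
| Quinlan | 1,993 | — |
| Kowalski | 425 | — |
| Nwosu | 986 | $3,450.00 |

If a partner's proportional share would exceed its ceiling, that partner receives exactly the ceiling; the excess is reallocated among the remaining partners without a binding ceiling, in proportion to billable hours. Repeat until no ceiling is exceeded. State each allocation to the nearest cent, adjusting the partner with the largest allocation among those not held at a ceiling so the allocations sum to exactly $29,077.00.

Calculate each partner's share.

Quinlan: $21,122.67 · Kowalski: $4,504.33 · Nwosu: $3,450.00

Total billable hours = 3,404.
Unconstrained shares: Quinlan 17,024.2247; Kowalski 3,630.3540; Nwosu 8,422.4213.
Cap binds for Nwosu ($3,450.00); residual $25,627.00 reallocated over remaining billable hours 2,418.
Remaining shares: Quinlan 21,122.6679 → $21,122.67; Kowalski 4,504.3321 → $4,504.33.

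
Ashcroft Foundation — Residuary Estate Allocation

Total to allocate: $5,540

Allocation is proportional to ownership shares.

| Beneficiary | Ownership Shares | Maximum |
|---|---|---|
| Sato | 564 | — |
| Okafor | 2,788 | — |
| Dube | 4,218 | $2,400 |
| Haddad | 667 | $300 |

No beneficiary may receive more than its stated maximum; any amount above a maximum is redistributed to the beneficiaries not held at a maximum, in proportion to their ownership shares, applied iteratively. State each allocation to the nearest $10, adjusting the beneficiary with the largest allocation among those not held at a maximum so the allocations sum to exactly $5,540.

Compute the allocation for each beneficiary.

Sato: $480 · Okafor: $2,360 · Dube: $2,400 · Haddad: $300

Total ownership shares = 8,237.
Pro-rata shares before constraints: Sato 379.33; Okafor 1,875.14; Dube 2,836.92; Haddad 448.61.
Held at cap: Dube ($2,400), Haddad ($300); remaining pool $2,840 reallocated over remaining ownership shares 3,352.
Redistributed shares: Sato 477.85 → $480; Okafor 2,362.15 → $2,360.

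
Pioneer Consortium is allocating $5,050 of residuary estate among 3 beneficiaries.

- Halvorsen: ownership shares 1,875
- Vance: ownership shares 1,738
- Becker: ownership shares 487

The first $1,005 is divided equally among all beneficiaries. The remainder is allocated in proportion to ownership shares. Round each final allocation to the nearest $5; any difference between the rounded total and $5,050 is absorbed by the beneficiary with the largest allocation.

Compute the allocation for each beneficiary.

$1,005 shared equally gives $335 per beneficiary.
Remainder $4,045 by ownership shares (total 4,100): Halvorsen 1,849.85 → $1,850; Vance 1,714.69 → $1,715; Becker 480.47 → $480.
Totals: Halvorsen $335 + $1,850 = $2,185; Vance $335 + $1,715 = $2,050; Becker $335 + $480 = $815.

Halvorsen: $2,185 | Vance: $2,050 | Becker: $815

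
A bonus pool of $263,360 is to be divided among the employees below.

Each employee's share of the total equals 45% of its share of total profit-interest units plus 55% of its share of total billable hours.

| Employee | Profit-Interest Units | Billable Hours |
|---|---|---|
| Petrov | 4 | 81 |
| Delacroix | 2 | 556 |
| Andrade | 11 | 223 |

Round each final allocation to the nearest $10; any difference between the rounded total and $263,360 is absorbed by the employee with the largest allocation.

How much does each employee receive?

Totals — profit-interest units 17, billable hours 860.
Composite weights (45% profit-interest units + 55% billable hours): Petrov 0.1577; Delacroix 0.4085; Andrade 0.4338.
Proportional shares: Petrov 41,527.84; Delacroix 107,588.50; Andrade 114,243.66.
At nearest $10: Petrov $41,530; Delacroix $107,590; Andrade $114,240. Sum = $263,360.
No rounding difference to absorb.

Petrov: $41,530 | Delacroix: $107,590 | Andrade: $114,240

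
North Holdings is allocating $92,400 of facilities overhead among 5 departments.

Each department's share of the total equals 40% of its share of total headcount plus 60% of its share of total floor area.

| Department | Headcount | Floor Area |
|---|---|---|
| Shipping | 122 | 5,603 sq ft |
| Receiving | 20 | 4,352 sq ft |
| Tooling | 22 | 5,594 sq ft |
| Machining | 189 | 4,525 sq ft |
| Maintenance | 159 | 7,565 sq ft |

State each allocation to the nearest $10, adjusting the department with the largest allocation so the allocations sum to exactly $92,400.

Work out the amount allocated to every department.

Shipping: $20,050 | Receiving: $10,170 | Tooling: $12,810 | Machining: $22,720 | Maintenance: $26,650

Headcount total 512; floor area total 27,639.
Composite weights (40% headcount + 60% floor area): Shipping 0.2169; Receiving 0.1101; Tooling 0.1386; Machining 0.2459; Maintenance 0.2884.
Pro-rata amounts: Shipping 20,045.72; Receiving 10,173.26; Tooling 12,808.91; Machining 22,719.96; Maintenance 26,652.15.
At nearest $10: Shipping $20,050; Receiving $10,170; Tooling $12,810; Machining $22,720; Maintenance $26,650. Sum = $92,400.
No rounding difference to absorb.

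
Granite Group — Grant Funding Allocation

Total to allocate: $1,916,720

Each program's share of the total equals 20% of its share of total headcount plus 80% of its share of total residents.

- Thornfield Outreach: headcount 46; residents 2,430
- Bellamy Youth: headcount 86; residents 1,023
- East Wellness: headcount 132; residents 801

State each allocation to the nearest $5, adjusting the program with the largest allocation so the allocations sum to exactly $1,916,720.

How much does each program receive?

Thornfield Outreach: $942,700 | Bellamy Youth: $493,625 | East Wellness: $480,395

Headcount total 264; residents total 4,254.
Blended shares (20% headcount + 80% residents): Thornfield Outreach 0.4918; Bellamy Youth 0.2575; East Wellness 0.2506.
Pro-rata amounts: Thornfield Outreach 942,700.68; Bellamy Youth 493,622.78; East Wellness 480,396.54.
Rounded to nearest $5: Thornfield Outreach $942,700; Bellamy Youth $493,625; East Wellness $480,395. Sum = $1,916,720.
No rounding difference to absorb.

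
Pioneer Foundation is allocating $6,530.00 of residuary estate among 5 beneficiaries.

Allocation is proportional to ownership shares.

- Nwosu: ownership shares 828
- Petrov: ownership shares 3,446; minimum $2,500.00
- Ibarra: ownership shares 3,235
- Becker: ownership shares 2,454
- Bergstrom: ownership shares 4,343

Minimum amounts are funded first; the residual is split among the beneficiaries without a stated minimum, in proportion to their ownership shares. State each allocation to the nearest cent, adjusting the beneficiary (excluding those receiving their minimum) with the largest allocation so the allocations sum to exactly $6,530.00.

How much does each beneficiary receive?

Guaranteed amounts: Petrov $2,500.00. Balance $4,030.00.
Balance split over remaining ownership shares 10,860: Nwosu 307.2597 → $307.26; Ibarra 1,200.46501 → $1,200.47; Becker 910.6464 → $910.65; Bergstrom 1,611.6289 → $1,611.63.
Rounding difference −$0.01 applied to Bergstrom → $1,611.62.

Nwosu: $307.26 · Petrov: $2,500.00 · Ibarra: $1,200.47 · Becker: $910.65 · Bergstrom: $1,611.62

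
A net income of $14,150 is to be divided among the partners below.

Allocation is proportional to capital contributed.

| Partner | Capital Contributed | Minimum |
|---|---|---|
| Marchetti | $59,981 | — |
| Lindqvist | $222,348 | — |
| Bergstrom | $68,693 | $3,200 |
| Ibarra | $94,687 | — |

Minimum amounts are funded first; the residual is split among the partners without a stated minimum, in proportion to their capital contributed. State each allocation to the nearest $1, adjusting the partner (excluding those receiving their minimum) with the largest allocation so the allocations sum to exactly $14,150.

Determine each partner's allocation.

Minimums first: Bergstrom $3,200. Balance $10,950.
Balance split over remaining capital contributed 377,016: Marchetti 1,742.08 → $1,742; Lindqvist 6,457.84 → $6,458; Ibarra 2,750.08 → $2,750.

Marchetti: $1,742; Lindqvist: $6,458; Bergstrom: $3,200; Ibarra: $2,750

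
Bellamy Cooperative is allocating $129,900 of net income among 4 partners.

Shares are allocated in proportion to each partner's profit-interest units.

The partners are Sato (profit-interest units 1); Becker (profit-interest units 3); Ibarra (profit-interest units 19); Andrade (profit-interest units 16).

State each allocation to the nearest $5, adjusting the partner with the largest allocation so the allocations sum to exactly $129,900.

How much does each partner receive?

Sato: $3,330 · Becker: $9,990 · Ibarra: $63,290 · Andrade: $53,290

Total profit-interest units = 39.
Proportional shares: Sato 1/39 × $129,900 = 3,330.77; Becker 3/39 × $129,900 = 9,992.31; Ibarra 19/39 × $129,900 = 63,284.62; Andrade 16/39 × $129,900 = 53,292.31.
After rounding ($5): Sato $3,330; Becker $9,990; Ibarra $63,285; Andrade $53,290. Sum = $129,895.
Difference $129,900 − $129,895 = +$5 applied to largest allocation (Ibarra): Ibarra becomes $63,290.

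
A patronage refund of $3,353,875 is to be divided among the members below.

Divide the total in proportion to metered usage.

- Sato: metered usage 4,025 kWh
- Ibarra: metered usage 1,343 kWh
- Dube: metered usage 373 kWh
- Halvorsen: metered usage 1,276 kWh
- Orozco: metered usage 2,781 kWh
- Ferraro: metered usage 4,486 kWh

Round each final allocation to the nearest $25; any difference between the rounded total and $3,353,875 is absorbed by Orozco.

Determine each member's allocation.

Sato: $945,075 | Ibarra: $315,325 | Dube: $87,575 | Halvorsen: $299,600 | Orozco: $653,000 | Ferraro: $1,053,300

Combined metered usage = 14,284.
Pro-rata amounts: Sato 4,025/14,284 × $3,353,875 = 945,067.69; Ibarra 1,343/14,284 × $3,353,875 = 315,335.63; Dube 373/14,284 × $3,353,875 = 87,580.19; Halvorsen 1,276/14,284 × $3,353,875 = 299,604.07; Orozco 2,781/14,284 × $3,353,875 = 652,977.20; Ferraro 4,486/14,284 × $3,353,875 = 1,053,310.22.
After rounding ($25): Sato $945,075; Ibarra $315,325; Dube $87,575; Halvorsen $299,600; Orozco $652,975; Ferraro $1,053,300. Sum = $3,353,850.
Difference $3,353,875 − $3,353,850 = +$25 applied to Orozco: Orozco becomes $653,000.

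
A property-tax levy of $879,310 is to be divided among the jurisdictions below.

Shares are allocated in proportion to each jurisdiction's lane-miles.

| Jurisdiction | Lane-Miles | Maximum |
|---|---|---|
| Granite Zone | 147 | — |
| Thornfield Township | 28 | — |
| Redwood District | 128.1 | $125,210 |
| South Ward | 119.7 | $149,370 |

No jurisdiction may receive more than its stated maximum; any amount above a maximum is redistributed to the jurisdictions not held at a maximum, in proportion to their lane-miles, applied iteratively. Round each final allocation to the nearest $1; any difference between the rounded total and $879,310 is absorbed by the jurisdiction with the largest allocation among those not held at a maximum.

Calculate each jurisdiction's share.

Granite Zone: $507,973 · Thornfield Township: $96,757 · Redwood District: $125,210 · South Ward: $149,370

Total lane-miles = 422.8.
Proportional shares (ignoring caps): Granite Zone 305,720.36; Thornfield Township 58,232.45; Redwood District 266,413.46; South Ward 248,943.73.
Capped: Redwood District ($125,210), South Ward ($149,370); remaining pool $604,730 reallocated over remaining lane-miles 175.
Redistributed shares: Granite Zone 507,973.20 → $507,973; Thornfield Township 96,756.80 → $96,757.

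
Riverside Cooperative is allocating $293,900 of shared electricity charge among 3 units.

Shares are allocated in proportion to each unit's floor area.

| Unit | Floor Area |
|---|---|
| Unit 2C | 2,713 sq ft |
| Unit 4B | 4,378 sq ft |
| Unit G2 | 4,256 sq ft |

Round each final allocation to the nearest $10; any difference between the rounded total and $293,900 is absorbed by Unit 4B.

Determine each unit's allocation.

Unit 2C: $70,270; Unit 4B: $113,390; Unit G2: $110,240

Sum of floor area: 11,347.
Unrounded shares: Unit 2C 2,713/11,347 × $293,900 = 70,269.74; Unit 4B 4,378/11,347 × $293,900 = 113,395.10; Unit G2 4,256/11,347 × $293,900 = 110,235.16.
After rounding ($10): Unit 2C $70,270; Unit 4B $113,400; Unit G2 $110,240. Sum = $293,910.
Difference $293,900 − $293,910 = −$10 applied to Unit 4B: Unit 4B becomes $113,390.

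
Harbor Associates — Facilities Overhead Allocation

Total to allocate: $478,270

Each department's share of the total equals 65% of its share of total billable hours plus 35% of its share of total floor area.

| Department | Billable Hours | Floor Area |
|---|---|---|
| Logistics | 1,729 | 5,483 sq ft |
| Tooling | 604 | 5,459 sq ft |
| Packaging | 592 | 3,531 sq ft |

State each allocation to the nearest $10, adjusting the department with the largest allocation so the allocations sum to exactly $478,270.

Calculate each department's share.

Totals — billable hours 2,925, floor area 14,473.
Combined weights (65% billable hours + 35% floor area): Logistics 0.5168; Tooling 0.2662; Packaging 0.2169.
Proportional shares: Logistics 247,178.26; Tooling 127,333.17; Packaging 103,758.57.
Rounded to nearest $10: Logistics $247,180; Tooling $127,330; Packaging $103,760. Sum = $478,270.
Rounded total matches; no reconciliation needed.

Logistics: $247,180 · Tooling: $127,330 · Packaging: $103,760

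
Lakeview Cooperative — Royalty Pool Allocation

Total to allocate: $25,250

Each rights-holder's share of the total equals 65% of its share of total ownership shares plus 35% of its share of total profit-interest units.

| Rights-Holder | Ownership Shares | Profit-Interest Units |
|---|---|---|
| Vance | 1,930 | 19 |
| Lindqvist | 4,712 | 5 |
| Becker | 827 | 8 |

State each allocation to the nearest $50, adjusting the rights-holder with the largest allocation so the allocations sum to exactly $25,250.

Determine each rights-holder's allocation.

Totals — ownership shares 7,469, profit-interest units 32.
Blended shares (65% ownership shares + 35% profit-interest units): Vance 0.3758; Lindqvist 0.4648; Becker 0.1595.
Pro-rata amounts: Vance 9,488.28; Lindqvist 11,735.08; Becker 4,026.64.
At nearest $50: Vance $9,500; Lindqvist $11,750; Becker $4,050. Sum = $25,300.
Difference $25,250 − $25,300 = −$50 applied to largest allocation (Lindqvist): Lindqvist becomes $11,700.

Vance: $9,500 · Lindqvist: $11,700 · Becker: $4,050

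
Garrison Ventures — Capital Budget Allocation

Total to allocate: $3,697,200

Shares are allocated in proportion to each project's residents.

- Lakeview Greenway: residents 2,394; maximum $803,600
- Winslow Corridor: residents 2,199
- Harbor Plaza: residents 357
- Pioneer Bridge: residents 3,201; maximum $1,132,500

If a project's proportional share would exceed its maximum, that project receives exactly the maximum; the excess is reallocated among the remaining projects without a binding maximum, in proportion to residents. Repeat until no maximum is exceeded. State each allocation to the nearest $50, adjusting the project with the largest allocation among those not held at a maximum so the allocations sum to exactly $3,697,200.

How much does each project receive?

Sum of residents: 8,151.
Unconstrained shares: Lakeview Greenway 1,085,890.91; Winslow Corridor 997,441.15; Harbor Plaza 161,931.10; Pioneer Bridge 1,451,936.84.
Cap binds for Lakeview Greenway ($803,600), Pioneer Bridge ($1,132,500); balance $1,761,100 reallocated over remaining residents 2,556.
Redistributed shares: Winslow Corridor 1,515,124.77 → $1,515,100; Harbor Plaza 245,975.23 → $246,000.

Lakeview Greenway: $803,600 | Winslow Corridor: $1,515,100 | Harbor Plaza: $246,000 | Pioneer Bridge: $1,132,500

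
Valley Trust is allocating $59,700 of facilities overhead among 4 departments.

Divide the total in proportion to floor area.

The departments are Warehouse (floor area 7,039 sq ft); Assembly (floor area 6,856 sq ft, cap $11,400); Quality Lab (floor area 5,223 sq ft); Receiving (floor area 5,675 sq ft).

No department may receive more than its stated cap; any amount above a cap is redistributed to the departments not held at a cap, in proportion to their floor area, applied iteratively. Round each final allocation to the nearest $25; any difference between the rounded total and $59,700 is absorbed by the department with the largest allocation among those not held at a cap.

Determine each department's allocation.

Floor area total: 24,793.
Pro-rata shares before constraints: Warehouse 16,949.47; Assembly 16,508.82; Quality Lab 12,576.66; Receiving 13,665.05.
Cap binds for Assembly ($11,400); residual $48,300 reallocated over remaining floor area 17,937.
Shares after redistribution: Warehouse 18,954.32 → $18,950; Quality Lab 14,064.27 → $14,075; Receiving 15,281.40 → $15,275.

Warehouse: $18,950 | Assembly: $11,400 | Quality Lab: $14,075 | Receiving: $15,275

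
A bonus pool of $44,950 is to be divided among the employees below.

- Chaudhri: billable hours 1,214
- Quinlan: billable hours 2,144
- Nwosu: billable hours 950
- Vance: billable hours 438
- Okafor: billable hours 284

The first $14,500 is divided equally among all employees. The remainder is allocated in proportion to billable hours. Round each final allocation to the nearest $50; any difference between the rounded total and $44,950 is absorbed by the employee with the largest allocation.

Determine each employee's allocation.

$14,500 shared equally gives $2,900 per employee.
Remainder $30,450 by billable hours (total 5,030): Chaudhri 7,349.17 → $7,350; Quinlan 12,979.09 → $13,000; Nwosu 5,750.99 → $5,750; Vance 2,651.51 → $2,650; Okafor 1,719.24 → $1,700.
Totals: Chaudhri $2,900 + $7,350 = $10,250; Quinlan $2,900 + $13,000 = $15,900; Nwosu $2,900 + $5,750 = $8,650; Vance $2,900 + $2,650 = $5,550; Okafor $2,900 + $1,700 = $4,600.

Chaudhri: $10,250 · Quinlan: $15,900 · Nwosu: $8,650 · Vance: $5,550 · Okafor: $4,600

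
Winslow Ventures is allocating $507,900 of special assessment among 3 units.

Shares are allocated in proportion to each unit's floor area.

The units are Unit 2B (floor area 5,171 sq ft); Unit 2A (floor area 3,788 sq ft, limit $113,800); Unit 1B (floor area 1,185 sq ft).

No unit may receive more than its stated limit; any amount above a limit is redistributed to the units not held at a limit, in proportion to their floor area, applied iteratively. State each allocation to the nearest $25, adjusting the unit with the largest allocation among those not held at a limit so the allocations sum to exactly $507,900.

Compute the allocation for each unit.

Unit 2B: $320,625; Unit 2A: $113,800; Unit 1B: $73,475

Floor area total: 10,144.
Unconstrained shares: Unit 2B 258,906.83; Unit 2A 189,661.40; Unit 1B 59,331.77.
Held at cap: Unit 2A ($113,800); remaining pool $394,100 reallocated over remaining floor area 6,356.
Shares after redistribution: Unit 2B 320,624.78 → $320,625; Unit 1B 73,475.22 → $73,475.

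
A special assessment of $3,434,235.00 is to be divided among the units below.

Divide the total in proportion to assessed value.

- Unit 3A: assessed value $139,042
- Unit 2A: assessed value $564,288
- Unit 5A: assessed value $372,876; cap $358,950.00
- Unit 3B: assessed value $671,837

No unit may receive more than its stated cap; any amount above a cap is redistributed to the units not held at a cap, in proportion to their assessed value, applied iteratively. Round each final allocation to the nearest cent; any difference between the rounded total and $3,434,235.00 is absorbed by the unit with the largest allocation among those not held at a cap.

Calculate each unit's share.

Sum of assessed value: 1,748,043.
Pro-rata shares before constraints: Unit 3A 273,164.2773; Unit 2A 1,108,609.7995; Unit 5A 732,558.5297; Unit 3B 1,319,902.3935.
Cap binds for Unit 5A ($358,950.00); remaining pool $3,075,285.00 reallocated over remaining assessed value 1,375,167.
Shares after redistribution: Unit 3A 310,939.5273 → $310,939.53; Unit 2A 1,261,916.8596 → $1,261,916.86; Unit 3B 1,502,428.6131 → $1,502,428.61.

Unit 3A: $310,939.53 | Unit 2A: $1,261,916.86 | Unit 5A: $358,950.00 | Unit 3B: $1,502,428.61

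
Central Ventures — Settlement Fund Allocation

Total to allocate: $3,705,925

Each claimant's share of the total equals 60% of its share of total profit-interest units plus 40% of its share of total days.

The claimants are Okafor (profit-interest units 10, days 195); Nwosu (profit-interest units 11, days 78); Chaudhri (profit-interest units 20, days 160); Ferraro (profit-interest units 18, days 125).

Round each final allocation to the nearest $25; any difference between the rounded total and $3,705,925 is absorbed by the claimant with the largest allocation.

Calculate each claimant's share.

Profit-interest units total 59; days total 558.
Composite weights (60% profit-interest units + 40% days): Okafor 0.2415; Nwosu 0.1678; Chaudhri 0.3181; Ferraro 0.2727.
Raw shares: Okafor 894,906.26; Nwosu 621,774.11; Chaudhri 1,178,799.79; Ferraro 1,010,444.84.
After rounding ($25): Okafor $894,900; Nwosu $621,775; Chaudhri $1,178,800; Ferraro $1,010,450. Sum = $3,705,925.
Sum already equals the total — no adjustment.

Okafor: $894,900 | Nwosu: $621,775 | Chaudhri: $1,178,800 | Ferraro: $1,010,450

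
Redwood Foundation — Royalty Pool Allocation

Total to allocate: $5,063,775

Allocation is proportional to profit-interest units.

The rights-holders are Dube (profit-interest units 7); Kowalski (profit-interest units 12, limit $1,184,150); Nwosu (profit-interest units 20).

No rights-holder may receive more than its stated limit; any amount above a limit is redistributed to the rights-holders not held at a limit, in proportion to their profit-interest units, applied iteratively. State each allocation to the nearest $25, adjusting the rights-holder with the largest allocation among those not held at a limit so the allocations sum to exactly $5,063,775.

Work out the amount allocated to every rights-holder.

Dube: $1,005,825; Kowalski: $1,184,150; Nwosu: $2,873,800

Sum of profit-interest units: 39.
Proportional shares (ignoring caps): Dube 908,882.69; Kowalski 1,558,084.62; Nwosu 2,596,807.69.
Capped: Kowalski ($1,184,150); remaining pool $3,879,625 reallocated over remaining profit-interest units 27.
Shares after redistribution: Dube 1,005,828.70 → $1,005,825; Nwosu 2,873,796.30 → $2,873,800.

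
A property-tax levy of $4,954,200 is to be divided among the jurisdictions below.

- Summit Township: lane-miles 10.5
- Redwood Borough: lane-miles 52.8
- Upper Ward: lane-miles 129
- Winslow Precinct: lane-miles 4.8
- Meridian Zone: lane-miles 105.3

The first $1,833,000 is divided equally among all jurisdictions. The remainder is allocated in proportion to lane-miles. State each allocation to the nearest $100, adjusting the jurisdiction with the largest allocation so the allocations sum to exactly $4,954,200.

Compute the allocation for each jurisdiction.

Summit Township: $475,000 | Redwood Borough: $911,600 | Upper Ward: $1,698,100 | Winslow Precinct: $416,100 | Meridian Zone: $1,453,400

First tranche $1,833,000 split equally: $366,600 each.
Remainder $3,121,200 by lane-miles (total 302.4): Summit Township 108,375.00 → $108,400; Redwood Borough 544,971.43 → $545,000; Upper Ward 1,331,464.29 → $1,331,500; Winslow Precinct 49,542.86 → $49,500; Meridian Zone 1,086,846.43 → $1,086,800.
Totals: Summit Township $366,600 + $108,400 = $475,000; Redwood Borough $366,600 + $545,000 = $911,600; Upper Ward $366,600 + $1,331,500 = $1,698,100; Winslow Precinct $366,600 + $49,500 = $416,100; Meridian Zone $366,600 + $1,086,800 = $1,453,400.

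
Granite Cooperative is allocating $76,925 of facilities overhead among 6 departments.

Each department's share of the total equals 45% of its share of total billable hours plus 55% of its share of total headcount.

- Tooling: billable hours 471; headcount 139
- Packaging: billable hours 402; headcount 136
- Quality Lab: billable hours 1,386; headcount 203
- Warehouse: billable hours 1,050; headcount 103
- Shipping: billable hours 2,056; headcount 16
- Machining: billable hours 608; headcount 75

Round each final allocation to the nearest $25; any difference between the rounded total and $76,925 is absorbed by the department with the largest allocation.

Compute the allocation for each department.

Tooling: $11,475; Packaging: $10,900; Quality Lab: $20,800; Warehouse: $12,575; Shipping: $12,925; Machining: $8,250

Billable hours total 5,973; headcount total 672.
Composite weights (45% billable hours + 55% headcount): Tooling 0.1492; Packaging 0.1416; Quality Lab 0.2706; Warehouse 0.1634; Shipping 0.1680; Machining 0.1072.
Proportional shares: Tooling 11,481.02; Packaging 10,892.26; Quality Lab 20,813.27; Warehouse 12,570.05; Shipping 12,922.81; Machining 8,245.60.
Rounded to nearest $25: Tooling $11,475; Packaging $10,900; Quality Lab $20,825; Warehouse $12,575; Shipping $12,925; Machining $8,250. Sum = $76,950.
Difference $76,925 − $76,950 = −$25 applied to largest allocation (Quality Lab): Quality Lab becomes $20,800.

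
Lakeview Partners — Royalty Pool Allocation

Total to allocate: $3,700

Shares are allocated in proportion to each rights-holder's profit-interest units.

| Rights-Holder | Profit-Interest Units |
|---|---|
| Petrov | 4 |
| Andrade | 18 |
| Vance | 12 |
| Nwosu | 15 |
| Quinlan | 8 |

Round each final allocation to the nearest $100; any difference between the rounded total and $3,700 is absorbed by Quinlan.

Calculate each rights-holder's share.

Petrov: $300 | Andrade: $1,200 | Vance: $800 | Nwosu: $1,000 | Quinlan: $400

Sum of profit-interest units: 57.
Pro-rata amounts: Petrov 4/57 × $3,700 = 259.65; Andrade 18/57 × $3,700 = 1,168.42; Vance 12/57 × $3,700 = 778.95; Nwosu 15/57 × $3,700 = 973.68; Quinlan 8/57 × $3,700 = 519.30.
Rounded to nearest $100: Petrov $300; Andrade $1,200; Vance $800; Nwosu $1,000; Quinlan $500. Sum = $3,800.
Difference $3,700 − $3,800 = −$100 applied to Quinlan: Quinlan becomes $400.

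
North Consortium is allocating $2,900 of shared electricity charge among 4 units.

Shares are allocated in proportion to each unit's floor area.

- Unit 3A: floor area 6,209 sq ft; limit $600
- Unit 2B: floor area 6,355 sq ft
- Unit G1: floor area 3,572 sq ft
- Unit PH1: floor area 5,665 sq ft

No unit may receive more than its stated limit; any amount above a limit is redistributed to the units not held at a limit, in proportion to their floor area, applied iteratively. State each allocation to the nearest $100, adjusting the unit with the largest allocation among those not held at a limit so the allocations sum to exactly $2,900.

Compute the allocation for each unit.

Unit 3A: $600; Unit 2B: $1,000; Unit G1: $500; Unit PH1: $800

Floor area total: 21,801.
Pro-rata shares before constraints: Unit 3A 825.93; Unit 2B 845.35; Unit G1 475.15; Unit PH1 753.57.
Capped: Unit 3A ($600); balance $2,300 reallocated over remaining floor area 15,592.
Redistributed shares: Unit 2B 937.44 → $900; Unit G1 526.91 → $500; Unit PH1 835.65 → $800.
Rounding difference +$100 applied to Unit 2B → $1,000.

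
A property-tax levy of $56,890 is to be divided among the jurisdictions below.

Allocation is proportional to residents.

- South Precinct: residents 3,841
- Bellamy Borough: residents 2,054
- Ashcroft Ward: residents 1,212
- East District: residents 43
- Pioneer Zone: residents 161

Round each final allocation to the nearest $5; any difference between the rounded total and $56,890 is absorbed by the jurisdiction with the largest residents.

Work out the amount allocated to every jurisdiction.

South Precinct: $29,885 · Bellamy Borough: $15,985 · Ashcroft Ward: $9,430 · East District: $335 · Pioneer Zone: $1,255

Residents total: 3,841 + 2,054 + 1,212 + 43 + 161 = 7,311.
Raw shares: South Precinct 29,888.45; Bellamy Borough 15,983.05; Ashcroft Ward 9,431.09; East District 334.60; Pioneer Zone 1,252.81.
At nearest $5: South Precinct $29,890; Bellamy Borough $15,985; Ashcroft Ward $9,430; East District $335; Pioneer Zone $1,255. Sum = $56,895.
Difference $56,890 − $56,895 = −$5 applied to largest residents (South Precinct): South Precinct becomes $29,885.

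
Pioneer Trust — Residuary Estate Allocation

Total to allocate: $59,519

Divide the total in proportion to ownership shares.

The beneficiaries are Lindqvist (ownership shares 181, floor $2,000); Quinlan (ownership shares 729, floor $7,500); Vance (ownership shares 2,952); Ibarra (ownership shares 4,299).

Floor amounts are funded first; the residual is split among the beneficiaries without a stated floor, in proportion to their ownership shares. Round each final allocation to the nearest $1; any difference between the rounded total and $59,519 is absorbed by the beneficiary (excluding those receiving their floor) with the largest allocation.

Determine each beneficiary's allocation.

Guaranteed amounts: Lindqvist $2,000; Quinlan $7,500. Balance $50,019.
Balance split over remaining ownership shares 7,251: Vance 20,363.55 → $20,364; Ibarra 29,655.45 → $29,655.

Lindqvist: $2,000 · Quinlan: $7,500 · Vance: $20,364 · Ibarra: $29,655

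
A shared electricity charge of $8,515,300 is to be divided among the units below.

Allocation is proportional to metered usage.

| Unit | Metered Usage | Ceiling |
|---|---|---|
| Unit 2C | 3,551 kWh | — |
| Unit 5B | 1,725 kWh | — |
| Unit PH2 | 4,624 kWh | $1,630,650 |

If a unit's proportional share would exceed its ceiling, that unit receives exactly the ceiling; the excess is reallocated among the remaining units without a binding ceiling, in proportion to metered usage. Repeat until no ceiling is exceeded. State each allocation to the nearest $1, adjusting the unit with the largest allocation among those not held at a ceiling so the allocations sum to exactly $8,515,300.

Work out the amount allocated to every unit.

Unit 2C: $4,633,698 | Unit 5B: $2,250,952 | Unit PH2: $1,630,650

Metered usage total: 9,900.
Proportional shares (ignoring caps): Unit 2C 3,054,326.29; Unit 5B 1,483,726.52; Unit PH2 3,977,247.19.
Held at cap: Unit PH2 ($1,630,650); residual $6,884,650 reallocated over remaining metered usage 5,276.
Remaining shares: Unit 2C 4,633,698.28 → $4,633,698; Unit 5B 2,250,951.72 → $2,250,952.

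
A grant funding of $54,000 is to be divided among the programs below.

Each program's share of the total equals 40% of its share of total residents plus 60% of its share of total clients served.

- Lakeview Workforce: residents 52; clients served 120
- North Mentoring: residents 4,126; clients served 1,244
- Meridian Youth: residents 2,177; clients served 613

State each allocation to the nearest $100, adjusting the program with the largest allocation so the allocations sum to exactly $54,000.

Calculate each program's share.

Residents total 6,355; clients served total 1,977.
Combined weights (40% residents + 60% clients served): Lakeview Workforce 0.0397; North Mentoring 0.6372; Meridian Youth 0.3231.
Unrounded shares: Lakeview Workforce 2,143.36; North Mentoring 34,411.11; Meridian Youth 17,445.53.
At nearest $100: Lakeview Workforce $2,100; North Mentoring $34,400; Meridian Youth $17,400. Sum = $53,900.
Difference $54,000 − $53,900 = +$100 applied to largest allocation (North Mentoring): North Mentoring becomes $34,500.

Lakeview Workforce: $2,100 | North Mentoring: $34,500 | Meridian Youth: $17,400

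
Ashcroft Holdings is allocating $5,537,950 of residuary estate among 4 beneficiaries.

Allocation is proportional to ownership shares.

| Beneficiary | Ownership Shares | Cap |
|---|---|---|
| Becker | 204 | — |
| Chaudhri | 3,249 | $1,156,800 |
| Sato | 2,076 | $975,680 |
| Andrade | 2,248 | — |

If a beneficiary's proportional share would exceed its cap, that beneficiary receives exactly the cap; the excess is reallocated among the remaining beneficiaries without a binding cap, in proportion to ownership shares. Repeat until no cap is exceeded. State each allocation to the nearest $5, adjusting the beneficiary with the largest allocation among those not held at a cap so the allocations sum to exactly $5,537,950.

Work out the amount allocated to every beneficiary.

Total ownership shares = 7,777.
Unconstrained shares: Becker 145,267.04; Chaudhri 2,313,591.30; Sato 1,478,305.80; Andrade 1,600,785.86.
Cap binds for Chaudhri ($1,156,800), Sato ($975,680); balance $3,405,470 reallocated over remaining ownership shares 2,452.
Shares after redistribution: Becker 283,326.22 → $283,325; Andrade 3,122,143.78 → $3,122,145.

Becker: $283,325 · Chaudhri: $1,156,800 · Sato: $975,680 · Andrade: $3,122,145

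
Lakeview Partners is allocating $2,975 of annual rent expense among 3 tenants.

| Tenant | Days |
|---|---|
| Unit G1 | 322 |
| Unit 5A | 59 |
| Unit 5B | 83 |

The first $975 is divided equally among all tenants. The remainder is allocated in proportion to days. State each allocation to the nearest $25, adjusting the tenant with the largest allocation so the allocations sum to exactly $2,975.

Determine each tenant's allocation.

$975 shared equally gives $325 per tenant.
Remainder $2,000 by days (total 464): Unit G1 1,387.93 → $1,400; Unit 5A 254.31 → $250; Unit 5B 357.76 → $350.
Totals: Unit G1 $325 + $1,400 = $1,725; Unit 5A $325 + $250 = $575; Unit 5B $325 + $350 = $675.

Unit G1: $1,725; Unit 5A: $575; Unit 5B: $675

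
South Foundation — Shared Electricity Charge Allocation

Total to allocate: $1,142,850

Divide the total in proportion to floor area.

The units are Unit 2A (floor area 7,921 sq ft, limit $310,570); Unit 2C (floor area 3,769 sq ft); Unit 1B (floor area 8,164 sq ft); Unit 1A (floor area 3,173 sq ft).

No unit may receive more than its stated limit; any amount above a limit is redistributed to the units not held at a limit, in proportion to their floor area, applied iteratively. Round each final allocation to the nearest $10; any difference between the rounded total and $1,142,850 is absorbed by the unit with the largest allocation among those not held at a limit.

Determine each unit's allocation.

Floor area total: 23,027.
Unconstrained shares: Unit 2A 393,126.11; Unit 2C 187,058.74; Unit 1B 405,186.41; Unit 1A 157,478.74.
Cap binds for Unit 2A ($310,570); balance $832,280 reallocated over remaining floor area 15,106.
Remaining shares: Unit 2C 207,656.78 → $207,660; Unit 1B 449,803.65 → $449,800; Unit 1A 174,819.57 → $174,820.

Unit 2A: $310,570; Unit 2C: $207,660; Unit 1B: $449,800; Unit 1A: $174,820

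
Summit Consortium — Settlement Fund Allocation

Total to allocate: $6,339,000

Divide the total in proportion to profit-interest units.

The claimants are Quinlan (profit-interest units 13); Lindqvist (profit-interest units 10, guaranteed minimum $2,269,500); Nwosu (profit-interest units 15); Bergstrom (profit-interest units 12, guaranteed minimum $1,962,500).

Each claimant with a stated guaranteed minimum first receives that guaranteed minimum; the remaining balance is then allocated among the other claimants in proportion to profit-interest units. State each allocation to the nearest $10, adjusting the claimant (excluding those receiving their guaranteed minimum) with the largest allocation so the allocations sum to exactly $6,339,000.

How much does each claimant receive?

Quinlan: $978,250 · Lindqvist: $2,269,500 · Nwosu: $1,128,750 · Bergstrom: $1,962,500

Fund the minimums — Lindqvist $2,269,500; Bergstrom $1,962,500. Remaining pool $2,107,000.
Remaining pool split over remaining profit-interest units 28: Quinlan 978,250.00 → $978,250; Nwosu 1,128,750.00 → $1,128,750.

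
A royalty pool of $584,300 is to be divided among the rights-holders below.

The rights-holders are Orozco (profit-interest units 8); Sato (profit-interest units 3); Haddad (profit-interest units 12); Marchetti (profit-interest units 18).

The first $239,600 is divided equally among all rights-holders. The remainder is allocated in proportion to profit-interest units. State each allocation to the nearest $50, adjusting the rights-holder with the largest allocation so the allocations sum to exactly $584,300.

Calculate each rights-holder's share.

Orozco: $127,150; Sato: $85,100; Haddad: $160,800; Marchetti: $211,250

$239,600 shared equally gives $59,900 per rights-holder.
Remainder $344,700 by profit-interest units (total 41): Orozco 67,258.54 → $67,250; Sato 25,221.95 → $25,200; Haddad 100,887.80 → $100,900; Marchetti 151,331.71 → $151,350.
Totals: Orozco $59,900 + $67,250 = $127,150; Sato $59,900 + $25,200 = $85,100; Haddad $59,900 + $100,900 = $160,800; Marchetti $59,900 + $151,350 = $211,250.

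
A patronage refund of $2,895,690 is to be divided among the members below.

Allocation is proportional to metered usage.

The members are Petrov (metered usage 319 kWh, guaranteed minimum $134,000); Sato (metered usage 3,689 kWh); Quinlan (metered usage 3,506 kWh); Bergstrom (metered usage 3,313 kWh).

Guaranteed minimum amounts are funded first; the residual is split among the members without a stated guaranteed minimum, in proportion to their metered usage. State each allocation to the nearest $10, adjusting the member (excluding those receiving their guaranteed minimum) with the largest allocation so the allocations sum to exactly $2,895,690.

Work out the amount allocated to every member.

Petrov: $134,000 | Sato: $969,530 | Quinlan: $921,440 | Bergstrom: $870,720

Guaranteed amounts: Petrov $134,000. Residual $2,761,690.
Residual split over remaining metered usage 10,508: Sato 969,535.06 → $969,540; Quinlan 921,439.39 → $921,440; Bergstrom 870,715.55 → $870,720.
Rounding difference −$10 applied to Sato → $969,530.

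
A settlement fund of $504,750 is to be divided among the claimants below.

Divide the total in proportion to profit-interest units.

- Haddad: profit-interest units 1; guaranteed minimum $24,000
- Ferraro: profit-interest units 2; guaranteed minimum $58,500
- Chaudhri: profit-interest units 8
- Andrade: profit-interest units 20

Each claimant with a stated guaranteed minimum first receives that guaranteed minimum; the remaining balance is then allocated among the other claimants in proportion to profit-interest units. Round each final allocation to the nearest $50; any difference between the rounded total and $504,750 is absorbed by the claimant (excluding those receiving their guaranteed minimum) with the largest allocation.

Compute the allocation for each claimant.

Guaranteed amounts: Haddad $24,000; Ferraro $58,500. Remaining pool $422,250.
Remaining pool split over remaining profit-interest units 28: Chaudhri 120,642.86 → $120,650; Andrade 301,607.14 → $301,600.

Haddad: $24,000 | Ferraro: $58,500 | Chaudhri: $120,650 | Andrade: $301,600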